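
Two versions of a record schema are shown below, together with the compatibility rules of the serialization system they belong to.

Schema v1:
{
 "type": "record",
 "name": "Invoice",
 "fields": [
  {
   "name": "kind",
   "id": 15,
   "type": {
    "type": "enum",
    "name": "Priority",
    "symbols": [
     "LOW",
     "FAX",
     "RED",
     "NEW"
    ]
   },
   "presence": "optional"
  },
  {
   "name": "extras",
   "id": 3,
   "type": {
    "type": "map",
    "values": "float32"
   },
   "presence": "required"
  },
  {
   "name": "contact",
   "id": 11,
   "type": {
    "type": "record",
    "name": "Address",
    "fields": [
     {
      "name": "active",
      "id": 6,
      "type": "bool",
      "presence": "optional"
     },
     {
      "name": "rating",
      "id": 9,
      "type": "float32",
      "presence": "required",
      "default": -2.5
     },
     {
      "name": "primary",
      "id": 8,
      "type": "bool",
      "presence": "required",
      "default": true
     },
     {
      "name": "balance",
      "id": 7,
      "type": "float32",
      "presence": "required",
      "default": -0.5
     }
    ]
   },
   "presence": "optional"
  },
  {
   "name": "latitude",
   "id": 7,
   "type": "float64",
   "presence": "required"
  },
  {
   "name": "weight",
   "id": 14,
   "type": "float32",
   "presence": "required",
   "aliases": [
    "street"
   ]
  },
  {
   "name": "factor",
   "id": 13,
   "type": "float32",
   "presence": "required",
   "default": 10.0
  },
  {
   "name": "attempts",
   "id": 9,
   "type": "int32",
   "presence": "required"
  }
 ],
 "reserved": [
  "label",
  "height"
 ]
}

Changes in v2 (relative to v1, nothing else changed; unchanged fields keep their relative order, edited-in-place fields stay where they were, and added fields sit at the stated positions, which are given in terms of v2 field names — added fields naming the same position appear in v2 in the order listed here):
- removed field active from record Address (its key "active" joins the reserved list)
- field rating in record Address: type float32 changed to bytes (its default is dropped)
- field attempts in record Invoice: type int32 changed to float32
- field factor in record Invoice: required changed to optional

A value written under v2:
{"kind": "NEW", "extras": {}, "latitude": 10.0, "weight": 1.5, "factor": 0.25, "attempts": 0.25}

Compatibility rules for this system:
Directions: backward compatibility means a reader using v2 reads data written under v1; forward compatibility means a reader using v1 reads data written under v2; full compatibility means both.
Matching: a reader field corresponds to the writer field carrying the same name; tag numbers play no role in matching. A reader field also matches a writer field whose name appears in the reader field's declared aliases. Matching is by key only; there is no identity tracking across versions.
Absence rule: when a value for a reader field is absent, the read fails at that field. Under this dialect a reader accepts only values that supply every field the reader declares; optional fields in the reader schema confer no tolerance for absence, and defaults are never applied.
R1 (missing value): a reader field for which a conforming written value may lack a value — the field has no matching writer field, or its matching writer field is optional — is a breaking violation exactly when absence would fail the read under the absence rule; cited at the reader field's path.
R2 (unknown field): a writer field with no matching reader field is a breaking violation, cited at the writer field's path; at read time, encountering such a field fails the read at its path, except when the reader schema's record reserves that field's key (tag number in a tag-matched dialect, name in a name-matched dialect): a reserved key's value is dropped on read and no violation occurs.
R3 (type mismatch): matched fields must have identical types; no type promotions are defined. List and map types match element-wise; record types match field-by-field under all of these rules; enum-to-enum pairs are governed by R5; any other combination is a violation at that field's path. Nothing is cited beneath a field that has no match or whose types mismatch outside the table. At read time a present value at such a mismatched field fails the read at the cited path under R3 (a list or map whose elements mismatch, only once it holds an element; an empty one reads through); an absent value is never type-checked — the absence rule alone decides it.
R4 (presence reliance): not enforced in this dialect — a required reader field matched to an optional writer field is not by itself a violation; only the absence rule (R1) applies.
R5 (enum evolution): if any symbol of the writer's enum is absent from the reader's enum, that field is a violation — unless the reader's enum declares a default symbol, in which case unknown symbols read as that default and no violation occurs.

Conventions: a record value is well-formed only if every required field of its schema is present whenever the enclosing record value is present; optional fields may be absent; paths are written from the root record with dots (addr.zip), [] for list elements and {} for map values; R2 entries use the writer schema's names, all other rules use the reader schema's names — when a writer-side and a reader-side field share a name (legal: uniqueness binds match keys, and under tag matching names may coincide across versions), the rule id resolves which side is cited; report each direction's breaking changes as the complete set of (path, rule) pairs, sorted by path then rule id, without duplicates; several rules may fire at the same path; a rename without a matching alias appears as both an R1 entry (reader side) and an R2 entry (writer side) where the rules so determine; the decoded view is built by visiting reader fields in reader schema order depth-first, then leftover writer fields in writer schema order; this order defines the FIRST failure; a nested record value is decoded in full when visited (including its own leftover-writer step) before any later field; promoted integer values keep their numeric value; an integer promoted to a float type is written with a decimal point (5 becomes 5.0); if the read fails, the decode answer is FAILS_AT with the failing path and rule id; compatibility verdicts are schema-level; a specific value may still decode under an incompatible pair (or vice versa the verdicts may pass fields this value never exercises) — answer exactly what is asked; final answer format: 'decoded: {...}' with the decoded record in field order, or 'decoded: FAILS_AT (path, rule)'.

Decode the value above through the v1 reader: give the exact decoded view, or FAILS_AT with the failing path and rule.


decoded: FAILS_AT (contact, R1)

each type pair in Invoice: writer, then reader
decoding the Invoice value with the v1 reader:
  kind := "NEW"
  extras := {}
  read fails at contact under R1 (no fill)
  => FAILS_AT (contact, R1)
ruling out the remaining Invoice differences:
  removed field active from record Address (its key "active" joins the reserved list) -> schema-level compatibility only; this Invoice value's decode is unchanged
  field rating in record Address: type float32 changed to bytes (its default is dropped) -> schema-level compatibility only; this Invoice value's decode is unchanged
  field attempts in record Invoice: type int32 changed to float32 -> schema-level compatibility only; this Invoice value's decode is unchanged
  field factor in record Invoice: required changed to optional -> schema-level compatibility only; this Invoice value's decode is unchanged


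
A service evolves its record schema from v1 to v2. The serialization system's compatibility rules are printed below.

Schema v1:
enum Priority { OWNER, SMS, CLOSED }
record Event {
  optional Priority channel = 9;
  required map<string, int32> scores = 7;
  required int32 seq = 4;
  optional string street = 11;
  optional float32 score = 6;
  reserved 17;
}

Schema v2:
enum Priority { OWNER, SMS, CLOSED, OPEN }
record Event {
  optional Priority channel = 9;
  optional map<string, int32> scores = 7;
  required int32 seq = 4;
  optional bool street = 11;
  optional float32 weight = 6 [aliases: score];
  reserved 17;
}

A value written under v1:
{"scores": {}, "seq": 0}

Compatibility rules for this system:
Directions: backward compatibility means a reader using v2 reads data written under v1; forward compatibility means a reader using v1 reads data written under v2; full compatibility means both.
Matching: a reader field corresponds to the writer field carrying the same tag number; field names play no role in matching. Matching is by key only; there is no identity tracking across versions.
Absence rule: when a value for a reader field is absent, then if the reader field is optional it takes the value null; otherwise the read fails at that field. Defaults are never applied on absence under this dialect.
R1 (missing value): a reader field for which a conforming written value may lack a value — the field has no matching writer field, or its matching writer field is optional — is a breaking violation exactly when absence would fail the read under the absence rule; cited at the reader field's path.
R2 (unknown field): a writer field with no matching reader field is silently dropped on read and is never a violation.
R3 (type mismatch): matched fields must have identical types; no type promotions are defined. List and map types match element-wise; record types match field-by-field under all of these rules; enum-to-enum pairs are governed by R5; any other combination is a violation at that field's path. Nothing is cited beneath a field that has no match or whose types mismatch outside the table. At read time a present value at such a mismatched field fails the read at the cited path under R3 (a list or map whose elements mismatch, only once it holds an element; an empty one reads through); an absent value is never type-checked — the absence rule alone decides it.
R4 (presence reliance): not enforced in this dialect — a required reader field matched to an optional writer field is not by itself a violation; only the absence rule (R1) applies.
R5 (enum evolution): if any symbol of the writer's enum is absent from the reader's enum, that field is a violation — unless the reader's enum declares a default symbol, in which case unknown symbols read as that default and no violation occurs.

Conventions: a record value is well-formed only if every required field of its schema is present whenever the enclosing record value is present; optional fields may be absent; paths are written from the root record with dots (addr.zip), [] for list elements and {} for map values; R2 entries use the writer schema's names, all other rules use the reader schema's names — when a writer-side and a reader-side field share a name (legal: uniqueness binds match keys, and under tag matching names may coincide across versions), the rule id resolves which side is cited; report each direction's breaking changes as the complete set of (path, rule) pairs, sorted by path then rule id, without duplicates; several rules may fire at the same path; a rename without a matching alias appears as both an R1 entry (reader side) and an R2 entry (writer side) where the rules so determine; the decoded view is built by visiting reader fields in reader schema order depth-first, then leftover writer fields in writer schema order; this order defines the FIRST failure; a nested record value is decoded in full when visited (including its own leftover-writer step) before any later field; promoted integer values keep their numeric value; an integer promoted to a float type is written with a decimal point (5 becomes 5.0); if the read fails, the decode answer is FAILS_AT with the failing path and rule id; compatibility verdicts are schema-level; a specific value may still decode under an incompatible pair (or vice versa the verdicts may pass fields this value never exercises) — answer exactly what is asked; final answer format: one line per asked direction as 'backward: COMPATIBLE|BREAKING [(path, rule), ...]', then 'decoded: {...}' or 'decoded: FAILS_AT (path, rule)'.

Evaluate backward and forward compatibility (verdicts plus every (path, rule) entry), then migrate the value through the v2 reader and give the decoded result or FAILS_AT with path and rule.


each type pair in Event: writer, then reader
backward analysis of Event with v2 as reader and v1 as writer:
  channel: paired with writer channel (Priority -> Priority; writer optional)
  scores: paired with writer scores (map<string, int32> -> map<string, int32>; writer required)
  seq: paired with writer seq (int32 -> int32; writer required)
  street: paired with writer street (string -> bool; writer optional)
  weight: paired with writer score (float32 -> float32; writer optional)
  breaking: (street, R3)
  backward on Event therefore BREAKING (1)
forward analysis of Event with v1 as reader and v2 as writer:
  channel: paired with writer channel (Priority -> Priority; writer optional)
  scores: paired with writer scores (map<string, int32> -> map<string, int32>; writer optional)
  seq: paired with writer seq (int32 -> int32; writer required)
  street: paired with writer street (bool -> string; writer optional)
  score: paired with writer weight (float32 -> float32; writer optional)
  breaking: (channel, R5)
  breaking: (scores, R1)
  breaking: (street, R3)
  forward on Event therefore BREAKING (3)
decode walk for Event under reader schema v2:
  channel := null (absent, optional -> null)
  scores := {}
  seq := 0
  street := null (absent, optional -> null)
  weight := null (absent, optional -> null)
  => decoded: {"channel": null, "scores": {}, "seq": 0, "street": null, "weight": null}

backward: BREAKING [(street, R3)]; forward: BREAKING [(channel, R5), (scores, R1), (street, R3)]; decoded: {"channel": null, "scores": {}, "seq": 0, "street": null, "weight": null}


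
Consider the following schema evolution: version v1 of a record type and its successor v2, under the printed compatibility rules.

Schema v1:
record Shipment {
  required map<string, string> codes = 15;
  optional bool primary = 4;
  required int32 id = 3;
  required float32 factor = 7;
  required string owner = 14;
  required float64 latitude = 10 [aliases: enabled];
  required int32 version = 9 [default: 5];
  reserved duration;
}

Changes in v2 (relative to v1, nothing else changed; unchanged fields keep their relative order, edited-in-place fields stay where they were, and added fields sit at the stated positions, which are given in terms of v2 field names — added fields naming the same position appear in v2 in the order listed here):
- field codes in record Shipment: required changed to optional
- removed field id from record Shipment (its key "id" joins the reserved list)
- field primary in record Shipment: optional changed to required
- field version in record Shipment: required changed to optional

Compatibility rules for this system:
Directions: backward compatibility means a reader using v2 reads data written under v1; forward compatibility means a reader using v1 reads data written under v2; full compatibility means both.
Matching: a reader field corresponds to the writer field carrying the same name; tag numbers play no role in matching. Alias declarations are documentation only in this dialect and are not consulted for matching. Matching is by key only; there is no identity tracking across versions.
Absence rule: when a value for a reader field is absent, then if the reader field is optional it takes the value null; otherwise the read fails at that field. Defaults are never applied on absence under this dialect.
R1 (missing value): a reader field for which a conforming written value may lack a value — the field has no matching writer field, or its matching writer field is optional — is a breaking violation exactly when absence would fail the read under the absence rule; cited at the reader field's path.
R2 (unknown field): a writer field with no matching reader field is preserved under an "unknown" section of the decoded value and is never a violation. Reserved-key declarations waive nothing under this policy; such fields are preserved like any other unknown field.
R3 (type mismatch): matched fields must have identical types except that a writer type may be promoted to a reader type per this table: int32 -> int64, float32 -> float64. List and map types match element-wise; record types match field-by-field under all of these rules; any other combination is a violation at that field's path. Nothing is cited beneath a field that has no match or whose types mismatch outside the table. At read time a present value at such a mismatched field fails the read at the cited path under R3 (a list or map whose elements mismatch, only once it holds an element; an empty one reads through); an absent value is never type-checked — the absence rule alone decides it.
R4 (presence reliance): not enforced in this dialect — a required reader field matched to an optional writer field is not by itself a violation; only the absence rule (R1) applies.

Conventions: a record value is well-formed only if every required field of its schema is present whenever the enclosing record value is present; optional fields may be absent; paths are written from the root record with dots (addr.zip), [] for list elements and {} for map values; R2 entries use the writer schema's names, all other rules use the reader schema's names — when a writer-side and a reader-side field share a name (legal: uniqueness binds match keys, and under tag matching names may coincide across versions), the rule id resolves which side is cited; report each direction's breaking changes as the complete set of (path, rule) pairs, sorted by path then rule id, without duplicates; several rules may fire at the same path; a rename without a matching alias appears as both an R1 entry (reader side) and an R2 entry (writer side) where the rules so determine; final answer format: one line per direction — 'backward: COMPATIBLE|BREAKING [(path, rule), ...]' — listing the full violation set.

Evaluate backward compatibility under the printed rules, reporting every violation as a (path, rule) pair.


backward: BREAKING [(primary, R1)]

arrows below run writer -> reader for Shipment
backward pass over Shipment, reader schema v2, writer schema v1:
  codes: map<string, string> -> map<string, string>, writer required; from codes
  primary: bool -> bool, writer optional; from primary
  factor: float32 -> float32, writer required; from factor
  owner: string -> string, writer required; from owner
  latitude: float64 -> float64, writer required; from latitude
  version: int32 -> int32, writer required; from version
  writer field id has no reader counterpart
  breaking: (primary, R1)
  backward on Shipment therefore BREAKING (1)
the other Shipment changes do not affect what is asked:
  field codes in record Shipment: required changed to optional -> affects forward compatibility only, which is not asked
  removed field id from record Shipment (its key "id" joins the reserved list) -> affects forward compatibility only, which is not asked
  field version in record Shipment: required changed to optional -> affects forward compatibility only, which is not asked


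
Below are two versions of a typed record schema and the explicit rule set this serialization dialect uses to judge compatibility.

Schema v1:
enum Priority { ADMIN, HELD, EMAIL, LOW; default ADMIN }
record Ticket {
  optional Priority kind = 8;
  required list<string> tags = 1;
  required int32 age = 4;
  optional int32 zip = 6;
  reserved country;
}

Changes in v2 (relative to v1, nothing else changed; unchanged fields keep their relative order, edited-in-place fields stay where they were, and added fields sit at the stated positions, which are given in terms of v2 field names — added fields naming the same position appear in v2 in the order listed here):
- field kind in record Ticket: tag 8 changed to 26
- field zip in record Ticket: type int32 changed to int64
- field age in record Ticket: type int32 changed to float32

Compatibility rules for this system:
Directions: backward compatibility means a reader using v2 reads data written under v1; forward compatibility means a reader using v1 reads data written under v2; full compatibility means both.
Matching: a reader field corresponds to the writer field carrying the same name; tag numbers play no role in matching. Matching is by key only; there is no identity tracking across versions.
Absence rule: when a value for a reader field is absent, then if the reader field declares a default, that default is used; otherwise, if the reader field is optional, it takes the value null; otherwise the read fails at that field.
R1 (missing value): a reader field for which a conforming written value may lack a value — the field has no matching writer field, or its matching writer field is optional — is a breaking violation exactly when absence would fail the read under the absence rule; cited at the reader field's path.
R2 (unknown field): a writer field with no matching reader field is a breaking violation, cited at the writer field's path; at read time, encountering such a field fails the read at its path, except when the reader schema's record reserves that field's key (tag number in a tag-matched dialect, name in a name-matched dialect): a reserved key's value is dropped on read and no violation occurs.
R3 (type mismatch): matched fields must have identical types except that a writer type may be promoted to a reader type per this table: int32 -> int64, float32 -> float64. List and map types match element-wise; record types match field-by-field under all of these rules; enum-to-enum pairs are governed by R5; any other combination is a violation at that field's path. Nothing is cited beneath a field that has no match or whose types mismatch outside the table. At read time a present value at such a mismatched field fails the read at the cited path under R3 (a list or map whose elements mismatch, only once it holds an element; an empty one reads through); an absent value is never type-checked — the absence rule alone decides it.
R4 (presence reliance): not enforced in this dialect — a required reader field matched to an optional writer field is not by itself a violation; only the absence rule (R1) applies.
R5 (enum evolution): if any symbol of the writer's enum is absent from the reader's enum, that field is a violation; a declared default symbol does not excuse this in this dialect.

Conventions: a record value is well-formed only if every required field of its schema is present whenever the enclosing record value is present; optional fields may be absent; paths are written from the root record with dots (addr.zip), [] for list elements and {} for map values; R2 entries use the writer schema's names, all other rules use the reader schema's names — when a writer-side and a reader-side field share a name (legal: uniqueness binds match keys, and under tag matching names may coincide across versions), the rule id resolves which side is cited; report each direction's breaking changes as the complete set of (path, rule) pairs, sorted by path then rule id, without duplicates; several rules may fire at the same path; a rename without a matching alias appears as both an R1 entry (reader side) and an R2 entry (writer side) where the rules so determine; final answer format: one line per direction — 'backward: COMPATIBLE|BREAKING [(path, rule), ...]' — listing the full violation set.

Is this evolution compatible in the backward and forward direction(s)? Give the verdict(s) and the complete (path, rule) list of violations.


backward: BREAKING [(age, R3)]; forward: BREAKING [(age, R3), (zip, R3)]

each type pair in Ticket: writer, then reader
checking backward for Ticket: reader v2 against writer v1:
  kind <- kind (Priority -> Priority, writer optional)
  tags <- tags (list<string> -> list<string>, writer required)
  age <- age (int32 -> float32, writer required)
  zip <- zip (int32 -> int64, writer optional)
  rule R3 violated at age
  => backward verdict for Ticket: BREAKING, 1 violation(s)
checking forward for Ticket: reader v1 against writer v2:
  kind <- kind (Priority -> Priority, writer optional)
  tags <- tags (list<string> -> list<string>, writer required)
  age <- age (float32 -> int32, writer required)
  zip <- zip (int64 -> int32, writer optional)
  rule R3 violated at age
  rule R3 violated at zip
  => forward verdict for Ticket: BREAKING, 2 violation(s)


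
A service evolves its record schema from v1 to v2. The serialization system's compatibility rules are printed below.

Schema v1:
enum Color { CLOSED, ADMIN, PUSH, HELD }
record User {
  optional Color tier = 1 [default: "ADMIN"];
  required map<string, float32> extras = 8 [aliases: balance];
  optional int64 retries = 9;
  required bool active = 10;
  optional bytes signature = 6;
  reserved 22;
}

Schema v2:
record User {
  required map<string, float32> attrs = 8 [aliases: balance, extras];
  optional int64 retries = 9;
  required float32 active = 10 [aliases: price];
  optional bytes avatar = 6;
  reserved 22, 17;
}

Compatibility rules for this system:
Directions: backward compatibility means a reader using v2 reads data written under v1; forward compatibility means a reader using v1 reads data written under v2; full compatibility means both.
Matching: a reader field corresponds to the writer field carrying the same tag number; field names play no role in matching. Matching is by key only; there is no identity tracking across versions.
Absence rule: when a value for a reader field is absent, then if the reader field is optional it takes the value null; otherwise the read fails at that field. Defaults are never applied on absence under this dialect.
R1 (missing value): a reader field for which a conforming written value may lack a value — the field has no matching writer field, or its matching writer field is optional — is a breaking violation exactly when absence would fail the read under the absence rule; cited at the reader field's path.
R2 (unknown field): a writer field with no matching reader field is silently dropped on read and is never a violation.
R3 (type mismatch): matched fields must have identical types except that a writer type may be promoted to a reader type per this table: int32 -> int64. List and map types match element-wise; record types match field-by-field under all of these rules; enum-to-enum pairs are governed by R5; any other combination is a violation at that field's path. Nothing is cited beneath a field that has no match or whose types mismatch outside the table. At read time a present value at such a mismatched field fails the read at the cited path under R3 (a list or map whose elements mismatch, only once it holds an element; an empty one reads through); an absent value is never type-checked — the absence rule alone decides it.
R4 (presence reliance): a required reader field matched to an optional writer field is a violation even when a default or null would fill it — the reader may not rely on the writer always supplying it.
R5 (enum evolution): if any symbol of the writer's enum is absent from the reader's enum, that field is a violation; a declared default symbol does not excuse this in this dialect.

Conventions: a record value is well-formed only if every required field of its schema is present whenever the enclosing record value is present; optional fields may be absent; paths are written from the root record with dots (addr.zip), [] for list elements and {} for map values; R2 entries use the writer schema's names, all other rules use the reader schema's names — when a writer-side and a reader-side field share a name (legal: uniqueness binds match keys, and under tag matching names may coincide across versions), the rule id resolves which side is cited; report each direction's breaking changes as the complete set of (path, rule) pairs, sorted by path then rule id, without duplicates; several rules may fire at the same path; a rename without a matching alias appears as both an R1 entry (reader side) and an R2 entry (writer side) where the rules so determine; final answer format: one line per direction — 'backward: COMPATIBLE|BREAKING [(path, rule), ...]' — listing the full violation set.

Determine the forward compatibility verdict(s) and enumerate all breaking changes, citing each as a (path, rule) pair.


forward: BREAKING [(active, R3)]

the writer's type comes first in each User pair
forward analysis of User with v1 as reader and v2 as writer:
  tier: no writer-side match
  writer required, map<string, float32> -> map<string, float32>: reader extras maps from writer attrs
  writer optional, int64 -> int64: reader retries maps from writer retries
  writer required, float32 -> bool: reader active maps from writer active
  writer optional, bytes -> bytes: reader signature maps from writer avatar
  rule R3 violated at active
  => forward: BREAKING (1)
ruling out the remaining User differences:
  renamed field signature to avatar in record User -> fires no rule on User, leaving the asked answer as it is
  removed field tier from record User -> fires no rule on User, leaving the asked answer as it is
  renamed field extras to attrs in record User (alias extras declared on the renamed field) -> fires no rule on User, leaving the asked answer as it is


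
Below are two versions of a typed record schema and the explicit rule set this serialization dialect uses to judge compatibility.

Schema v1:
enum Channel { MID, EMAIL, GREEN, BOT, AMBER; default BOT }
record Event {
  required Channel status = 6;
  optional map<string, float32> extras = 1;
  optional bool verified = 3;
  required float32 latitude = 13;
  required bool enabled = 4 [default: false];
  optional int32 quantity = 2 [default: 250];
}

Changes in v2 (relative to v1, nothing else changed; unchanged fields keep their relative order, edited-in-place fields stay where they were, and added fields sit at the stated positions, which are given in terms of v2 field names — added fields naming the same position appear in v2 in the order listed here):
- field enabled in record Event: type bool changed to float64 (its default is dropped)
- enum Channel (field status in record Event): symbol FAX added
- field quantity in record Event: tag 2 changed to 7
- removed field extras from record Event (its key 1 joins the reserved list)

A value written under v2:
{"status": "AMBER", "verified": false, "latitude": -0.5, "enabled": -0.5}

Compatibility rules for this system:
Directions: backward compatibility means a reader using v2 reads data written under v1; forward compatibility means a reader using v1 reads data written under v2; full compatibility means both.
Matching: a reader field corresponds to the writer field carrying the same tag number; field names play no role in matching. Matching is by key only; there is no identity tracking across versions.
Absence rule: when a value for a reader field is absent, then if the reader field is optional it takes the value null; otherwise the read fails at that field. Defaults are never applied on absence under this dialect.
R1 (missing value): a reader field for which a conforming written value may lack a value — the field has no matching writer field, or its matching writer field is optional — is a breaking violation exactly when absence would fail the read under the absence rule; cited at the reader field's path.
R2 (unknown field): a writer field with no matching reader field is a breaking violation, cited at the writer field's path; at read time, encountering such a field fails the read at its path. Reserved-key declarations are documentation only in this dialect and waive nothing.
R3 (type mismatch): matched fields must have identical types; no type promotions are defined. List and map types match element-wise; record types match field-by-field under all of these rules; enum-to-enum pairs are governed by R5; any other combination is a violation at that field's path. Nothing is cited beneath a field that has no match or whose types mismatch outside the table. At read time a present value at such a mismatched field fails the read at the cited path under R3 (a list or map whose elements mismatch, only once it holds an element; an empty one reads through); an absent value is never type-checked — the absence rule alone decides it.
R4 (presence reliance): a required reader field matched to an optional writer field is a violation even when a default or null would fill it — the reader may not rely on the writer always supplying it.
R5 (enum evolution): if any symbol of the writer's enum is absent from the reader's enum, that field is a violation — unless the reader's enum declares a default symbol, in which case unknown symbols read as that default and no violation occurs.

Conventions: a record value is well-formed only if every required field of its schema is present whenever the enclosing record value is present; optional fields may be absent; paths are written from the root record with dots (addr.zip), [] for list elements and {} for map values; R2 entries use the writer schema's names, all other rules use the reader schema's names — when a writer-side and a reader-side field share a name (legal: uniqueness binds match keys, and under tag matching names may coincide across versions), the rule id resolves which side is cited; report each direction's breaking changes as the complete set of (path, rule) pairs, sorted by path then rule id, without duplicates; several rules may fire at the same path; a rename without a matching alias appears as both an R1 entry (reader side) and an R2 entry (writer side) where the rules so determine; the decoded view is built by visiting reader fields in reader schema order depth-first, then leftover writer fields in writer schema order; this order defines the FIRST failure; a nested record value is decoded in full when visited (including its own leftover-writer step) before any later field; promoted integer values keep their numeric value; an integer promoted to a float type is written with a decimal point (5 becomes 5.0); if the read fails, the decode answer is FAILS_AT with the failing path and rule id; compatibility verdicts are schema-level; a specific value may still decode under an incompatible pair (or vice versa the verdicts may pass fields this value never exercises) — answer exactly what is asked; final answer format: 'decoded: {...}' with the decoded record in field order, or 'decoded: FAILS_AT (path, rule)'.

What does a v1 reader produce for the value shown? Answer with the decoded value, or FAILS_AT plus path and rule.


decoded: FAILS_AT (enabled, R3)

each type pair in Event: writer, then reader
decoding the Event value with the v1 reader:
  status := "AMBER"
  extras := null (absent, optional -> null)
  verified := false
  latitude := -0.5
  read fails at enabled under R3
  => FAILS_AT (enabled, R3)
the rest of the Event diff is inert for this question:
  enum Channel (field status in record Event): symbol FAX added -> fires no rule on Event under this dialect and leaves the result unchanged
  field quantity in record Event: tag 2 changed to 7 -> affects the rule determinations only; this particular Event value decodes identically
  removed field extras from record Event (its key 1 joins the reserved list) -> affects the rule determinations only; this particular Event value decodes identically


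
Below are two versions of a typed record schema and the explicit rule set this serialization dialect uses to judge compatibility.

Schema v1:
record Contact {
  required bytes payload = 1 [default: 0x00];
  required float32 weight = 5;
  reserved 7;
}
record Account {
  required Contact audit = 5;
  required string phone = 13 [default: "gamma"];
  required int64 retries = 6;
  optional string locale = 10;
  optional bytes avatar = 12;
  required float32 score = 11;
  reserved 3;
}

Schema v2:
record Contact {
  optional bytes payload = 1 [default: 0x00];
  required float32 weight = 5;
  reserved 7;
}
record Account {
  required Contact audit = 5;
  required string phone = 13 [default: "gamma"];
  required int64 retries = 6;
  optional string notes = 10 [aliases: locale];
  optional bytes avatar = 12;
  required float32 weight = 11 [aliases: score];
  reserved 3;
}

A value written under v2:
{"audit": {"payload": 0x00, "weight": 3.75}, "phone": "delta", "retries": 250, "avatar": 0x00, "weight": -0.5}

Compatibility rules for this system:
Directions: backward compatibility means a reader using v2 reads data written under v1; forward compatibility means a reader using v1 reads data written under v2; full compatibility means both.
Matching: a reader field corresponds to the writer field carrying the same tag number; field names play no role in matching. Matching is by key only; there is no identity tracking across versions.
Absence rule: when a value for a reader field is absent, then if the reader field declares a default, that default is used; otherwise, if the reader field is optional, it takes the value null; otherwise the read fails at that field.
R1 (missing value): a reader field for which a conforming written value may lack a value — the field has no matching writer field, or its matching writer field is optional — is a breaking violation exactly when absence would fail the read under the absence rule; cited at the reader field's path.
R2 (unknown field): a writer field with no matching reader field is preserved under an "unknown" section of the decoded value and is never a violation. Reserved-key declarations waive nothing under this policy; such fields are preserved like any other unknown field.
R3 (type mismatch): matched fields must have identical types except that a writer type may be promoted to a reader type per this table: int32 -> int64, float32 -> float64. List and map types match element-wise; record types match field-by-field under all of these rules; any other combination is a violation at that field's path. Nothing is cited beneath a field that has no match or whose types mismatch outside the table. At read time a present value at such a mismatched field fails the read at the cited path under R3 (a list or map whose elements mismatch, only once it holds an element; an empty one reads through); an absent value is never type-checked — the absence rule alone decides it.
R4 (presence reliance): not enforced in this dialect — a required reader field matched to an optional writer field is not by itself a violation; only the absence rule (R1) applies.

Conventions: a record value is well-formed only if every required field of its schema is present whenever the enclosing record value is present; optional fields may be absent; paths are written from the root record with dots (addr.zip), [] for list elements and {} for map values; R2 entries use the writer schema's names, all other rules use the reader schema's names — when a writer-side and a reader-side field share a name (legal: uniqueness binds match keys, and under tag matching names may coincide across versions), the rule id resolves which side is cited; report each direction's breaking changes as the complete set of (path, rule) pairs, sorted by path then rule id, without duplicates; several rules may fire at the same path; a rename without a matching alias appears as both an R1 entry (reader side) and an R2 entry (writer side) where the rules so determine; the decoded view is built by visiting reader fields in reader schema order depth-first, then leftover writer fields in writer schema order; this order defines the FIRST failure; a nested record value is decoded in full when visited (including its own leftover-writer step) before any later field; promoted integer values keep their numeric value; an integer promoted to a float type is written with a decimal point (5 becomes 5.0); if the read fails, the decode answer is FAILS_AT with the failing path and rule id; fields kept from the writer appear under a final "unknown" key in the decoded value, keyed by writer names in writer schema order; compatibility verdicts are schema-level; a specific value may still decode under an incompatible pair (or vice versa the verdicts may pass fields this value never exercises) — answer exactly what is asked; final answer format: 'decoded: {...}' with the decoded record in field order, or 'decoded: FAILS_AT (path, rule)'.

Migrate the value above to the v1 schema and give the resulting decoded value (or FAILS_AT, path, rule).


the writer's type comes first in each Account pair
decode walk for Account under reader schema v1:
  audit.payload := 0x00
  audit.weight := 3.75
  phone := "delta"
  retries := 250
  locale := null (absent, optional -> null)
  avatar := 0x00
  score := -0.5 (from writer weight)
  => decoded: {"audit": {"payload": 0x00, "weight": 3.75}, "phone": "delta", "retries": 250, "locale": null, "avatar": 0x00, "score": -0.5}
the other Account changes do not affect what is asked:
  renamed field score to weight in record Account (alias score declared on the renamed field) -> fires no rule on Account under this dialect and leaves the result unchanged
  renamed field locale to notes in record Account (alias locale declared on the renamed field) -> fires no rule on Account under this dialect and leaves the result unchanged
  field payload in record Contact: required changed to optional -> fires no rule on Account under this dialect and leaves the result unchanged

decoded: {"audit": {"payload": 0x00, "weight": 3.75}, "phone": "delta", "retries": 250, "locale": null, "avatar": 0x00, "score": -0.5}
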